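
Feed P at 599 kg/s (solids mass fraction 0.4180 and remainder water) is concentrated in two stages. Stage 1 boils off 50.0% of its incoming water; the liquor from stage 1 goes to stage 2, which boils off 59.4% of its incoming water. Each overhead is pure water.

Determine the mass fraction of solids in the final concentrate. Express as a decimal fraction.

0.7796

water in feed = 599×0.582 = 348.62 kg/s.
After stage 1: water left = (1−0.500)×348.62 = 174.31; stream total = 424.69 kg/s.
After stage 2: water left = (1−0.594)×174.31 = 70.769; final concentrate = 321.15 kg/s.
solids fraction = 250.38/321.15 = 0.7796.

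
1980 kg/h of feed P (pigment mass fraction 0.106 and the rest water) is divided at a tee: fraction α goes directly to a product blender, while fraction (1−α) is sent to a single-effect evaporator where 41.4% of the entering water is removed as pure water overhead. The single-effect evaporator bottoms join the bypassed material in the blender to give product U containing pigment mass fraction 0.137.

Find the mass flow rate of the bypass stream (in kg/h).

769.5 kg/h

All 1980×0.106 = 209.88 kg/h of pigment reaches U, so U = 209.88/0.137 = 1532 kg/h and vapour = 448.03 kg/h.
The evaporator receives (1−α)·1980 of feed at 0.894 water and removes 0.414 of that water:
0.414×0.894×(1−α)×1980 = 448.03
(1−α) = 448.03/732.83 = 0.6114;  α = 0.3886.
Bypass flow = 0.3886×1980 = 769.49 kg/h.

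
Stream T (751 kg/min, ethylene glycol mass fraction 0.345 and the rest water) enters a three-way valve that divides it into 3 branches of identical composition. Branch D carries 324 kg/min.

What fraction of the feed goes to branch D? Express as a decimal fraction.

0.431

Fraction to D = 324/751 = 0.4314.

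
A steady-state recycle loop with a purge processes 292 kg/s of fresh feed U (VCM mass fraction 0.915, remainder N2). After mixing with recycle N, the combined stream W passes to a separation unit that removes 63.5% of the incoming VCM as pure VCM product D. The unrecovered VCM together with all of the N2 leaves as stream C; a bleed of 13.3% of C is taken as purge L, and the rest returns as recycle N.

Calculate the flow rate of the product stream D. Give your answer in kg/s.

248.2 kg/s

VCM in W: m_A = 292×0.915 + (1−0.133)·(1−0.635)·m_A, so m_A = 267.18/0.6835 = 390.87 kg/s.
Product D = 0.635×390.87 = 248.21 kg/s.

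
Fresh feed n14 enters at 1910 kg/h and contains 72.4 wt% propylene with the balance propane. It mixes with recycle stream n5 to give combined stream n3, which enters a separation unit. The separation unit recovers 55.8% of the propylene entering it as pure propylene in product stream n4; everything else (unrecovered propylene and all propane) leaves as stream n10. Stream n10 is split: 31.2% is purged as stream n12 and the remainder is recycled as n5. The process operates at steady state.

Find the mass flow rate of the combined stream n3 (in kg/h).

propane enters only via n14 and leaves only via the purge: 1910×0.276 = 0.312×(propane in n10), and the separation unit passes all propane, so propane in n3 = propane in n10 = 1689.6 kg/h.
propylene in n3: m_A = 1910×0.724 + (1−0.312)·(1−0.558)·m_A, so m_A = 1382.8/0.6959 = 1987.1 kg/h.
n3 = 1987.1 + 1689.6 = 3676.7 kg/h.

3677 kg/h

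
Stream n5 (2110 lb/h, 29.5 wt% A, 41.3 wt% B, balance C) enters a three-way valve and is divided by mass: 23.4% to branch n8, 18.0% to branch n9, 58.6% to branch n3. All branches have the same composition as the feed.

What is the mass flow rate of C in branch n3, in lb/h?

Branch n3 total = 0.586×2110 = 1236.5 lb/h.
C in n3 = 0.292×1236.5 = 361.05 lb/h.

361 lb/h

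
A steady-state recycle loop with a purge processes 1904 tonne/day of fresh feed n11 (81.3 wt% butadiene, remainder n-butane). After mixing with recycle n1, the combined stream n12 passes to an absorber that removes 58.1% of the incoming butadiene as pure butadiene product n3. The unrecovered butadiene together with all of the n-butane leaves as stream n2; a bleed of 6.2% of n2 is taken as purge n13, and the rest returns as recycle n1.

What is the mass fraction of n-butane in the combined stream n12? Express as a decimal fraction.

n-butane enters only via n11 and leaves only via the purge: 1904×0.187 = 0.062×(n-butane in n2), and the absorber passes all n-butane, so n-butane in n12 = n-butane in n2 = 5742.7 tonne/day.
butadiene in n12: m_A = 1904×0.813 + (1−0.062)·(1−0.581)·m_A, so m_A = 1548/0.6070 = 2550.3 tonne/day.
n12 = 2550.3 + 5742.7 = 8293 tonne/day.
n-butane fraction in n12 = 5742.7/8293 = 0.692.

0.692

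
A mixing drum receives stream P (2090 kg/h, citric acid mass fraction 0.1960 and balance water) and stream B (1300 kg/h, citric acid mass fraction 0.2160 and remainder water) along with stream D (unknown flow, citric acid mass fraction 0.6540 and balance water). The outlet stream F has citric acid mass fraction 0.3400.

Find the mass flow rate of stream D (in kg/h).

Let D be the unknown flow. Total out = 3390 + D.
citric acid balance: 690.44 + 0.654·D = 0.340·(3390 + D)
(0.654 − 0.340)·D = 0.340×3390 − 690.44 = 462.16
D = 462.16 / 0.314 = 1471.8 kg/h

1472 kg/h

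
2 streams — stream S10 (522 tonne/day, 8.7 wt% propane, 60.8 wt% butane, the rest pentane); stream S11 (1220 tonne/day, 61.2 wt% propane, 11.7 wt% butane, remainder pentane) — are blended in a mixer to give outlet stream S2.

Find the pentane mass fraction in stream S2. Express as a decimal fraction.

Total flow out = 522 + 1220 = 1742 tonne/day.
pentane in = 522×0.305 + 1220×0.271 = 489.83 tonne/day.
pentane mass fraction in S2 = 489.83/1742 = 0.281.

0.281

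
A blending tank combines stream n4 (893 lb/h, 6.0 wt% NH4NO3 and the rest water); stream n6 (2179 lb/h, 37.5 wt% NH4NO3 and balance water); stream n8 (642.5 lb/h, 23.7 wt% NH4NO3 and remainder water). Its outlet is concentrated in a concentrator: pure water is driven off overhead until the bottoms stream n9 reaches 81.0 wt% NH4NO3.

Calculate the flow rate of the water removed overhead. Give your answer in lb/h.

NH4NO3 entering = 893×0.060 + 2179×0.375 + 642.5×0.237 = 1023 lb/h.
All NH4NO3 reports to n9, so n9 = 1023/0.810 = 1262.9 lb/h.
Total feed = 3714.5 lb/h; overhead = 3714.5 − 1262.9 = 2451.6 lb/h.

2452 lb/h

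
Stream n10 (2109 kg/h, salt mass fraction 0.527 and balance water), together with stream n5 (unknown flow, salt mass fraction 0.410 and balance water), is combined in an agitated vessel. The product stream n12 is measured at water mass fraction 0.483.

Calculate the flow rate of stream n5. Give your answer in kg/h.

Let n5 be the unknown flow. Total out = 2109 + n5.
water balance: 997.56 + 0.590·n5 = 0.483·(2109 + n5)
(0.590 − 0.483)·n5 = 0.483×2109 − 997.56 = 21.09
n5 = 21.09 / 0.107 = 197.1 kg/h

197.1 kg/h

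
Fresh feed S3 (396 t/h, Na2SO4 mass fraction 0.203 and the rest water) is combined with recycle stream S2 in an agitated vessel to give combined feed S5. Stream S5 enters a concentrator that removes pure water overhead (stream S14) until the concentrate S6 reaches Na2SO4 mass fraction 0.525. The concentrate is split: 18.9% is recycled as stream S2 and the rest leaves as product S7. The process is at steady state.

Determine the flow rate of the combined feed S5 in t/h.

431.7 t/h

Overall Na2SO4 balance (none leaves overhead): Na2SO4 in fresh feed = Na2SO4 in product, i.e. 396×0.203 = (1−0.189)·S6·0.525.
S6 = 80.388/(0.525×0.811) = 188.8 t/h.
Recycle S2 = 0.189×188.8 = 35.684 t/h.
Combined feed S5 = 396 + 35.684 = 431.68 t/h.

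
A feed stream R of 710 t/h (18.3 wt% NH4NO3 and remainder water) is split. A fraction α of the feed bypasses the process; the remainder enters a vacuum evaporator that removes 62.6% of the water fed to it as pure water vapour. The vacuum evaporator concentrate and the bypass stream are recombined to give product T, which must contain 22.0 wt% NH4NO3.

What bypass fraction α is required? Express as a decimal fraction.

All 710×0.183 = 129.93 t/h of NH4NO3 reaches T, so T = 129.93/0.220 = 590.59 t/h and vapour = 119.41 t/h.
The evaporator receives (1−α)·710 of feed at 0.817 water and removes 0.626 of that water:
0.626×0.817×(1−α)×710 = 119.41
(1−α) = 119.41/363.12 = 0.3288;  α = 0.6712.

0.671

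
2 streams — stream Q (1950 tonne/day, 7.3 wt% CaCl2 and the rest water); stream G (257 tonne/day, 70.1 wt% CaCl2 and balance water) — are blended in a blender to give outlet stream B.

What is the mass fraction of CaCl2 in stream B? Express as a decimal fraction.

Total flow out = 1950 + 257 = 2207 tonne/day.
CaCl2 in = 1950×0.073 + 257×0.701 = 322.51 tonne/day.
CaCl2 mass fraction in B = 322.51/2207 = 0.146.

0.146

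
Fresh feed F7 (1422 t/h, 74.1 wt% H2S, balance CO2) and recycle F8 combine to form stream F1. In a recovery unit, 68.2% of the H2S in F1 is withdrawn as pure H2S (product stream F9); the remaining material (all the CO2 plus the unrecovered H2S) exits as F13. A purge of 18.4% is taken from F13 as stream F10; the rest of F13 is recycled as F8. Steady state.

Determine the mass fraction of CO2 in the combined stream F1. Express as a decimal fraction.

0.584

CO2 enters only via F7 and leaves only via the purge: 1422×0.259 = 0.184×(CO2 in F13), and the recovery unit passes all CO2, so CO2 in F1 = CO2 in F13 = 2001.6 t/h.
H2S in F1: m_A = 1422×0.741 + (1−0.184)·(1−0.682)·m_A, so m_A = 1053.7/0.7405 = 1422.9 t/h.
F1 = 1422.9 + 2001.6 = 3424.6 t/h.
CO2 fraction in F1 = 2001.6/3424.6 = 0.584.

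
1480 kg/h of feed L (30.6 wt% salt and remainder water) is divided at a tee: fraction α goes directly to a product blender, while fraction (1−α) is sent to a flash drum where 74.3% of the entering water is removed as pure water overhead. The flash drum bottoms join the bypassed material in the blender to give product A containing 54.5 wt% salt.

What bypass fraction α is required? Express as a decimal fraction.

All 1480×0.306 = 452.88 kg/h of salt reaches A, so A = 452.88/0.545 = 830.97 kg/h and vapour = 649.03 kg/h.
The evaporator receives (1−α)·1480 of feed at 0.694 water and removes 0.743 of that water:
0.743×0.694×(1−α)×1480 = 649.03
(1−α) = 649.03/763.15 = 0.8505;  α = 0.1495.

0.150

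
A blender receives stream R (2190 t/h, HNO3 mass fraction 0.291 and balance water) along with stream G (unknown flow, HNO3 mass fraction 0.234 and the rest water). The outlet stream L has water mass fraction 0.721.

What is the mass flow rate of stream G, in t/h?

Let G be the unknown flow. Total out = 2190 + G.
water balance: 1552.7 + 0.766·G = 0.721·(2190 + G)
(0.766 − 0.721)·G = 0.721×2190 − 1552.7 = 26.28
G = 26.28 / 0.045 = 584 t/h

584 t/h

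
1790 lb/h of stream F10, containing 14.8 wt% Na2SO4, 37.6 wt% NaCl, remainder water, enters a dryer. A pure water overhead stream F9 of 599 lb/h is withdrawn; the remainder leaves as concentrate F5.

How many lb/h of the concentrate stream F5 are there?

1191 lb/h

Concentrate = 1790 − 599 = 1191 lb/h.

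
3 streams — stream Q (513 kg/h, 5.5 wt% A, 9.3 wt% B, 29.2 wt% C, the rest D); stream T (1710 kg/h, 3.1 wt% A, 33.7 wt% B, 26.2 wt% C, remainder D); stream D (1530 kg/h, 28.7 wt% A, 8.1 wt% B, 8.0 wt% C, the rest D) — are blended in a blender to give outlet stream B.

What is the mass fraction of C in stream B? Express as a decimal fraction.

Total flow out = 513 + 1710 + 1530 = 3753 kg/h.
C in = 513×0.292 + 1710×0.262 + 1530×0.080 = 720.22 kg/h.
C mass fraction in B = 720.22/3753 = 0.192.

0.192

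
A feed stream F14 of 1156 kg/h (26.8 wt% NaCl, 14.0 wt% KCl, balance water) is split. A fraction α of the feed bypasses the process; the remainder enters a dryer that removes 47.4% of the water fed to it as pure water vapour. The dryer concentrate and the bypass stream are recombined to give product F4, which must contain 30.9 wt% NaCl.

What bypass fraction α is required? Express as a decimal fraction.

0.527

All 1156×0.268 = 309.81 kg/h of NaCl reaches F4, so F4 = 309.81/0.309 = 1002.6 kg/h and vapour = 153.39 kg/h.
The evaporator receives (1−α)·1156 of feed at 0.592 water and removes 0.474 of that water:
0.474×0.592×(1−α)×1156 = 153.39
(1−α) = 153.39/324.38 = 0.4729;  α = 0.5271.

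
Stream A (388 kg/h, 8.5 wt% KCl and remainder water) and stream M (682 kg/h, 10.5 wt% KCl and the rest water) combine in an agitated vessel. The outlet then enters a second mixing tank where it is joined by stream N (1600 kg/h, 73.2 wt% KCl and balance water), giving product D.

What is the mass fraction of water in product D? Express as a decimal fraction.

0.522

Overall, product flow = 2670 kg/h.
water in = 388×0.915 + 682×0.895 + 1600×0.268 = 1394.2 kg/h.
water fraction in D = 0.522.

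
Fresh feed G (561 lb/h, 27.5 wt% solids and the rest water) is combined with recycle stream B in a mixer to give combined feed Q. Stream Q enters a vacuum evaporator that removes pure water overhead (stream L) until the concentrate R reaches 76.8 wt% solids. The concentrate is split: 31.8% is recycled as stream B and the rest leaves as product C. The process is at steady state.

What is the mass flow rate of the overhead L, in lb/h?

360.1 lb/h

Overall solids balance (none leaves overhead): solids in fresh feed = solids in product, i.e. 561×0.275 = (1−0.318)·R·0.768.
R = 154.28/(0.768×0.682) = 294.54 lb/h.
Recycle B = 0.318×294.54 = 93.665 lb/h.
Combined feed Q = 561 + 93.665 = 654.66 lb/h.
Overhead L = Q − R = 654.66 − 294.54 = 360.12 lb/h.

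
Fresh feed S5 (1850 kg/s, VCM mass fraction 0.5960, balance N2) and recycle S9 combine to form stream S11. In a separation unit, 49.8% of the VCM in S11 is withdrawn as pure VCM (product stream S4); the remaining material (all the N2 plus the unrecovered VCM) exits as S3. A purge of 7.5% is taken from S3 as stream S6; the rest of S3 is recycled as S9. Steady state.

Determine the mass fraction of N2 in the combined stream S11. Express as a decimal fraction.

0.8288

N2 enters only via S5 and leaves only via the purge: 1850×0.404 = 0.075×(N2 in S3), and the separation unit passes all N2, so N2 in S11 = N2 in S3 = 9965.3 kg/s.
VCM in S11: m_A = 1850×0.596 + (1−0.075)·(1−0.498)·m_A, so m_A = 1102.6/0.5356 = 2058.4 kg/s.
S11 = 2058.4 + 9965.3 = 12024 kg/s.
N2 fraction in S11 = 9965.3/12024 = 0.8288.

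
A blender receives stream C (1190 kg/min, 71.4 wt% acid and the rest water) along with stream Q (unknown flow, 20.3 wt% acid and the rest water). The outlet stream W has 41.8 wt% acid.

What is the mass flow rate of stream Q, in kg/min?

1638 kg/min

Let Q be the unknown flow. Total out = 1190 + Q.
acid balance: 849.66 + 0.203·Q = 0.418·(1190 + Q)
(0.203 − 0.418)·Q = 0.418×1190 − 849.66 = -352.24
Q = -352.24 / -0.215 = 1638.3 kg/min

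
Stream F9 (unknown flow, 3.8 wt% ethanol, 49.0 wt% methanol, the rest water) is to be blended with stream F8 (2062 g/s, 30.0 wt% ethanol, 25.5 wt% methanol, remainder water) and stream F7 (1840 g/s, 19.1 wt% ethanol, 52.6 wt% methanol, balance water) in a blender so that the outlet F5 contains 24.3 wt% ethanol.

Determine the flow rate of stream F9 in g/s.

106.6 g/s

Let F9 be the unknown flow. Total out = 3902 + F9.
ethanol balance: 970.04 + 0.038·F9 = 0.243·(3902 + F9)
(0.038 − 0.243)·F9 = 0.243×3902 − 970.04 = -21.854
F9 = -21.854 / -0.205 = 106.6 g/s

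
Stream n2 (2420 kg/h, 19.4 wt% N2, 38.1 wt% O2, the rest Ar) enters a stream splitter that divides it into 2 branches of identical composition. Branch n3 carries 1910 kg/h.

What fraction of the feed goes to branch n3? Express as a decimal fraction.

0.789

Fraction to n3 = 1910/2420 = 0.7893.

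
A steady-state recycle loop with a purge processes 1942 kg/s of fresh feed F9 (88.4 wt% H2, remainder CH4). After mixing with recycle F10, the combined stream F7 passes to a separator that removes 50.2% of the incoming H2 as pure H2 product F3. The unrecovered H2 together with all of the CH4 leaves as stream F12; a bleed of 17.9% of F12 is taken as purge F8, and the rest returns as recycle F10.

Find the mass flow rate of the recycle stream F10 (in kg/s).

CH4 enters only via F9 and leaves only via the purge: 1942×0.116 = 0.179×(CH4 in F12), and the separator passes all CH4, so CH4 in F7 = CH4 in F12 = 1258.5 kg/s.
H2 in F7: m_A = 1942×0.884 + (1−0.179)·(1−0.502)·m_A, so m_A = 1716.7/0.5911 = 2904.1 kg/s.
F12 = (1−0.502)×2904.1 + 1258.5 = 2704.7 kg/s.
Recycle F10 = (1−0.179)×2704.7 = 2220.6 kg/s.

2221 kg/s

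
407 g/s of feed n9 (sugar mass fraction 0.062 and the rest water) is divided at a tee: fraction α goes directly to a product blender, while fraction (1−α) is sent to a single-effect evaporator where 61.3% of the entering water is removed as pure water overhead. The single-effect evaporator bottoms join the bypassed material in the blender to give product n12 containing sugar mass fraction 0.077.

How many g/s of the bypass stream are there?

All 407×0.062 = 25.234 g/s of sugar reaches n12, so n12 = 25.234/0.077 = 327.71 g/s and vapour = 79.286 g/s.
The evaporator receives (1−α)·407 of feed at 0.938 water and removes 0.613 of that water:
0.613×0.938×(1−α)×407 = 79.286
(1−α) = 79.286/234.02 = 0.3388;  α = 0.6612.
Bypass flow = 0.6612×407 = 269.11 g/s.

269.1 g/s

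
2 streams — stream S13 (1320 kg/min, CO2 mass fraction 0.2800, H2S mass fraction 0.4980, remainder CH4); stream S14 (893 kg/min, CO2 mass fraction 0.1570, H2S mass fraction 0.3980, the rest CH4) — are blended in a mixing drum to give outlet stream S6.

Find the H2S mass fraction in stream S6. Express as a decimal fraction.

Total flow out = 1320 + 893 = 2213 kg/min.
H2S in = 1320×0.498 + 893×0.398 = 1012.8 kg/min.
H2S mass fraction in S6 = 1012.8/2213 = 0.4576.

0.4576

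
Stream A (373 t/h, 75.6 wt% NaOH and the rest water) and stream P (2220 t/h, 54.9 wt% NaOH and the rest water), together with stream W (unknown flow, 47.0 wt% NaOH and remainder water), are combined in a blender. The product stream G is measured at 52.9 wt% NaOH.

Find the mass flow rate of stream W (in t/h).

Let W be the unknown flow. Total out = 2593 + W.
NaOH balance: 1500.8 + 0.470·W = 0.529·(2593 + W)
(0.470 − 0.529)·W = 0.529×2593 − 1500.8 = -129.07
W = -129.07 / -0.059 = 2187.6 t/h

2188 t/h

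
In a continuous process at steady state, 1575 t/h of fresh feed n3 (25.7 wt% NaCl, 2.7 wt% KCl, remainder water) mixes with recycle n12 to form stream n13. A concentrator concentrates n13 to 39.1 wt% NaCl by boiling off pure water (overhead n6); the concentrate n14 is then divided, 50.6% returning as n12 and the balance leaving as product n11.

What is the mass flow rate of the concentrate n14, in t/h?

2096 t/h

Overall NaCl balance (none leaves overhead): NaCl in fresh feed = NaCl in product, i.e. 1575×0.257 = (1−0.506)·n14·0.391.
n14 = 404.78/(0.391×0.494) = 2095.6 t/h.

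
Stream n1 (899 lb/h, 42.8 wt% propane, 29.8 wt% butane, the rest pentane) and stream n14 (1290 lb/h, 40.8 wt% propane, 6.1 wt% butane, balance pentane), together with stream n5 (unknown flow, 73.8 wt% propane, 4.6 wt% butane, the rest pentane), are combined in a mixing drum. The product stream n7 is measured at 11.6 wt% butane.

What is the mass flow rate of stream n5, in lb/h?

Let n5 be the unknown flow. Total out = 2189 + n5.
butane balance: 346.59 + 0.046·n5 = 0.116·(2189 + n5)
(0.046 − 0.116)·n5 = 0.116×2189 − 346.59 = -92.668
n5 = -92.668 / -0.070 = 1323.8 lb/h

1324 lb/h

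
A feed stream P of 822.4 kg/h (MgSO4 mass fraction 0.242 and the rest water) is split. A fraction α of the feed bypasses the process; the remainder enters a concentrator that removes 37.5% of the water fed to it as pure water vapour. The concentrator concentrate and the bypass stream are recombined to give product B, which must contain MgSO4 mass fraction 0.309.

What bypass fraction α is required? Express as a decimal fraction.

All 822.4×0.242 = 199.02 kg/h of MgSO4 reaches B, so B = 199.02/0.309 = 644.08 kg/h and vapour = 178.32 kg/h.
The evaporator receives (1−α)·822.4 of feed at 0.758 water and removes 0.375 of that water:
0.375×0.758×(1−α)×822.4 = 178.32
(1−α) = 178.32/233.77 = 0.7628;  α = 0.2372.

0.237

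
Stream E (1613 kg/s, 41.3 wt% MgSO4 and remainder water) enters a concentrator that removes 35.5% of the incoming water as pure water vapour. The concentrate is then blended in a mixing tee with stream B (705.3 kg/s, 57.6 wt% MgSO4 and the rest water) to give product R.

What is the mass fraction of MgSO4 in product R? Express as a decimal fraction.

0.541

Vapour removed = 0.355×0.587×1613 = 336.13 kg/s; concentrate = 1276.9 kg/s.
MgSO4 reaching the mixer = 666.17 (from concentrate) + 705.3×0.576 = 1072.4 kg/s.
Product flow = 1276.9 + 705.3 = 1982.2 kg/s; MgSO4 fraction = 0.541.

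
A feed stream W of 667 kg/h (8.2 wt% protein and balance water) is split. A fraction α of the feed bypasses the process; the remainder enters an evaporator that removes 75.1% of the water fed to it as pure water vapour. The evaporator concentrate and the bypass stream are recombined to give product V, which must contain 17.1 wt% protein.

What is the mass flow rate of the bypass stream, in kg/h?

All 667×0.082 = 54.694 kg/h of protein reaches V, so V = 54.694/0.171 = 319.85 kg/h and vapour = 347.15 kg/h.
The evaporator receives (1−α)·667 of feed at 0.918 water and removes 0.751 of that water:
0.751×0.918×(1−α)×667 = 347.15
(1−α) = 347.15/459.84 = 0.7549;  α = 0.2451.
Bypass flow = 0.2451×667 = 163.46 kg/h.

163.5 kg/h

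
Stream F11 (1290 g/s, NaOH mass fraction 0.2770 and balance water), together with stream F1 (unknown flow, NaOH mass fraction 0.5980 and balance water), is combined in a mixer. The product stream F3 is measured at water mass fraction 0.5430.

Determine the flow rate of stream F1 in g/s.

1647 g/s

Let F1 be the unknown flow. Total out = 1290 + F1.
water balance: 932.67 + 0.402·F1 = 0.543·(1290 + F1)
(0.402 − 0.543)·F1 = 0.543×1290 − 932.67 = -232.2
F1 = -232.2 / -0.141 = 1646.8 g/s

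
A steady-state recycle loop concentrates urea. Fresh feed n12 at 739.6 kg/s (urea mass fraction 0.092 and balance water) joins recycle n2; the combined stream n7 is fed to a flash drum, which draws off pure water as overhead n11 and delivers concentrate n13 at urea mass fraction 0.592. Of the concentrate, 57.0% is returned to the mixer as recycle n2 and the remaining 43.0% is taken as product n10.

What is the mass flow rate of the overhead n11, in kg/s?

624.7 kg/s

Overall urea balance (none leaves overhead): urea in fresh feed = urea in product, i.e. 739.6×0.092 = (1−0.570)·n13·0.592.
n13 = 68.043/(0.592×0.430) = 267.3 kg/s.
Recycle n2 = 0.570×267.3 = 152.36 kg/s.
Combined feed n7 = 739.6 + 152.36 = 891.96 kg/s.
Overhead n11 = n7 − n13 = 891.96 − 267.3 = 624.66 kg/s.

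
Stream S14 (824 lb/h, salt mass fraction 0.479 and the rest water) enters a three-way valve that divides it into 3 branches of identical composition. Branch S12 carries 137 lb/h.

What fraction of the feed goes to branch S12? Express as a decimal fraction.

Fraction to S12 = 137/824 = 0.1663.

0.166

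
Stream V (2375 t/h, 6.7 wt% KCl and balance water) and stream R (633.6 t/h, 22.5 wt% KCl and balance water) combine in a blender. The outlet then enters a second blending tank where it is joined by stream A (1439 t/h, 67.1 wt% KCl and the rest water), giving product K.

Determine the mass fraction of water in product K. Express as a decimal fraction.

Overall, product flow = 4447.6 t/h.
water in = 2375×0.933 + 633.6×0.775 + 1439×0.329 = 3180.3 t/h.
water fraction in K = 0.715.

0.715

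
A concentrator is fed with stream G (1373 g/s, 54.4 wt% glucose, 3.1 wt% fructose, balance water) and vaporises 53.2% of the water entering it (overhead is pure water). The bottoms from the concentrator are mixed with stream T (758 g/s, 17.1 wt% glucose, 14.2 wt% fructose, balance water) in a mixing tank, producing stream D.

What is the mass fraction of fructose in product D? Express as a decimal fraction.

Vapour removed = 0.532×0.425×1373 = 310.44 g/s; concentrate = 1062.6 g/s.
fructose reaching the mixer = 42.563 (from concentrate) + 758×0.142 = 150.2 g/s.
Product flow = 1062.6 + 758 = 1820.6 g/s; fructose fraction = 0.0825.

0.0825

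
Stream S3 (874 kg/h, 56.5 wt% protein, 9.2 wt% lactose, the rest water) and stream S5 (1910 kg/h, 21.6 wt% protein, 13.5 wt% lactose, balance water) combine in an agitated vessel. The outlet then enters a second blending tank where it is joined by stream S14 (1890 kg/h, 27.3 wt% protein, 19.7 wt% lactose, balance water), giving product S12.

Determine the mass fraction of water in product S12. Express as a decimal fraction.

Overall, product flow = 4674 kg/h.
water in = 874×0.343 + 1910×0.649 + 1890×0.530 = 2541.1 kg/h.
water fraction in S12 = 0.544.

0.544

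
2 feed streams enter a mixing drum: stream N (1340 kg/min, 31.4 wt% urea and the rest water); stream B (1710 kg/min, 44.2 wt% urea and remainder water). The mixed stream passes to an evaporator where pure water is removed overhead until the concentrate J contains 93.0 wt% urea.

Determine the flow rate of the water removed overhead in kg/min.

urea entering = 1340×0.314 + 1710×0.442 = 1176.6 kg/min.
All urea reports to J, so J = 1176.6/0.930 = 1265.1 kg/min.
Total feed = 3050 kg/min; overhead = 3050 − 1265.1 = 1784.9 kg/min.

1785 kg/min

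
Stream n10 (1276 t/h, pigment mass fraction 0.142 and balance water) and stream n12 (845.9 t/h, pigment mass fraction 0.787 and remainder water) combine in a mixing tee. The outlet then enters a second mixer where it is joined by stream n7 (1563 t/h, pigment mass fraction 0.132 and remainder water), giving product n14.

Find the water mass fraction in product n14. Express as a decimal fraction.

0.714

Overall, product flow = 3684.9 t/h.
water in = 1276×0.858 + 845.9×0.213 + 1563×0.868 = 2631.7 t/h.
water fraction in n14 = 0.714.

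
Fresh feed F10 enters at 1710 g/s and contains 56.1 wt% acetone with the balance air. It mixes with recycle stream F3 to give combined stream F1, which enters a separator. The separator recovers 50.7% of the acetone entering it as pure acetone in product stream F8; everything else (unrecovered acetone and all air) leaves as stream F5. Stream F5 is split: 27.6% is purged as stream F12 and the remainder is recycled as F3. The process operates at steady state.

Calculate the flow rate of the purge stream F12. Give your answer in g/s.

air enters only via F10 and leaves only via the purge: 1710×0.439 = 0.276×(air in F5), and the separator passes all air, so air in F1 = air in F5 = 2719.9 g/s.
acetone in F1: m_A = 1710×0.561 + (1−0.276)·(1−0.507)·m_A, so m_A = 959.31/0.6431 = 1491.8 g/s.
F5 = (1−0.507)×1491.8 + 2719.9 = 3455.3 g/s.
Purge F12 = 0.276×3455.3 = 953.67 g/s.

953.7 g/s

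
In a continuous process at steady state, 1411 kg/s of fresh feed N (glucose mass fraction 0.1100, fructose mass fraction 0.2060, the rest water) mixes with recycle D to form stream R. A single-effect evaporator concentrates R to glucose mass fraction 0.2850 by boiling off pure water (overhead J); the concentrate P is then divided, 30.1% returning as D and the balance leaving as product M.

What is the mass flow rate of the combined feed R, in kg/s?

Overall glucose balance (none leaves overhead): glucose in fresh feed = glucose in product, i.e. 1411×0.110 = (1−0.301)·P·0.285.
P = 155.21/(0.285×0.699) = 779.11 kg/s.
Recycle D = 0.301×779.11 = 234.51 kg/s.
Combined feed R = 1411 + 234.51 = 1645.5 kg/s.

1646 kg/s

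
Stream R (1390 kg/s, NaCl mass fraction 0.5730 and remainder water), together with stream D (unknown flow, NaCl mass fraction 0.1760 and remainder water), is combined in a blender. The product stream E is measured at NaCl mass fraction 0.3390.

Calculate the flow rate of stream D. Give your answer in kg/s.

1995 kg/s

Let D be the unknown flow. Total out = 1390 + D.
NaCl balance: 796.47 + 0.176·D = 0.339·(1390 + D)
(0.176 − 0.339)·D = 0.339×1390 − 796.47 = -325.26
D = -325.26 / -0.163 = 1995.5 kg/s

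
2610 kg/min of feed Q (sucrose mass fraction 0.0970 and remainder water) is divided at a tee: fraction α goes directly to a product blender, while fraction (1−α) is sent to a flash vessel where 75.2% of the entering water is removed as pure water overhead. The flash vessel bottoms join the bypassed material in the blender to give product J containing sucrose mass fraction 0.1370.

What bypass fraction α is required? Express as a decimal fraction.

All 2610×0.097 = 253.17 kg/min of sucrose reaches J, so J = 253.17/0.137 = 1848 kg/min and vapour = 762.04 kg/min.
The evaporator receives (1−α)·2610 of feed at 0.903 water and removes 0.752 of that water:
0.752×0.903×(1−α)×2610 = 762.04
(1−α) = 762.04/1772.3 = 0.4300;  α = 0.5700.

0.570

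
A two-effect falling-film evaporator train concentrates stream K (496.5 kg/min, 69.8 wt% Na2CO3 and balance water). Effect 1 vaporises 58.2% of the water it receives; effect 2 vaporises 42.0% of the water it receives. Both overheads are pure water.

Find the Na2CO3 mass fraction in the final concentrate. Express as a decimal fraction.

water in feed = 496.5×0.302 = 149.94 kg/min.
After stage 1: water left = (1−0.582)×149.94 = 62.676; stream total = 409.23 kg/min.
After stage 2: water left = (1−0.420)×62.676 = 36.352; final concentrate = 382.91 kg/min.
Na2CO3 fraction = 346.56/382.91 = 0.905.

0.905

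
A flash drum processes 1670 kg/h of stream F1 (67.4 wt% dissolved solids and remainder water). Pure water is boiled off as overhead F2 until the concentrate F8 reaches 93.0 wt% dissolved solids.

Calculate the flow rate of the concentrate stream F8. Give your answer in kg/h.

dissolved solids is conserved: 1670×0.674 = 1125.6 kg/h all reports to the concentrate.
Concentrate = 1125.6/(target fraction) = 1210.3 kg/h.

1210 kg/h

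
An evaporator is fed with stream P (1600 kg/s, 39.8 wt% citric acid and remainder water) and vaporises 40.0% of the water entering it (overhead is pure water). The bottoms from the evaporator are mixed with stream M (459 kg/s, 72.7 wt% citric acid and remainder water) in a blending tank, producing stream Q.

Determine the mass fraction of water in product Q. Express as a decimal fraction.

Vapour removed = 0.400×0.602×1600 = 385.28 kg/s; concentrate = 1214.7 kg/s.
water reaching the mixer = 577.92 (from concentrate) + 459×0.273 = 703.23 kg/s.
Product flow = 1214.7 + 459 = 1673.7 kg/s; water fraction = 0.420.

0.420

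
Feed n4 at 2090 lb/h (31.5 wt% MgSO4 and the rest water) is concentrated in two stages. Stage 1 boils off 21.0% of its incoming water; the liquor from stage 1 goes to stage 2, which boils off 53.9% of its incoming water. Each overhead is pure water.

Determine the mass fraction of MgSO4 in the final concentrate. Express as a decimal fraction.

water in feed = 2090×0.685 = 1431.7 lb/h.
After stage 1: water left = (1−0.210)×1431.7 = 1131; stream total = 1789.4 lb/h.
After stage 2: water left = (1−0.539)×1131 = 521.39; final concentrate = 1179.7 lb/h.
MgSO4 fraction = 658.35/1179.7 = 0.558.

0.558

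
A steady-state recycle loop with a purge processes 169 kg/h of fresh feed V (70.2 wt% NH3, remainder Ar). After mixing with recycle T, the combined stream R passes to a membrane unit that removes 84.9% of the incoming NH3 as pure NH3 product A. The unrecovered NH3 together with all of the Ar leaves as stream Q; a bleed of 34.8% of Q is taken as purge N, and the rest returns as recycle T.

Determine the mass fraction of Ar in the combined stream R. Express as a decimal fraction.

0.5237

Ar enters only via V and leaves only via the purge: 169×0.298 = 0.348×(Ar in Q), and the membrane unit passes all Ar, so Ar in R = Ar in Q = 144.72 kg/h.
NH3 in R: m_A = 169×0.702 + (1−0.348)·(1−0.849)·m_A, so m_A = 118.64/0.9015 = 131.59 kg/h.
R = 131.59 + 144.72 = 276.31 kg/h.
Ar fraction in R = 144.72/276.31 = 0.5237.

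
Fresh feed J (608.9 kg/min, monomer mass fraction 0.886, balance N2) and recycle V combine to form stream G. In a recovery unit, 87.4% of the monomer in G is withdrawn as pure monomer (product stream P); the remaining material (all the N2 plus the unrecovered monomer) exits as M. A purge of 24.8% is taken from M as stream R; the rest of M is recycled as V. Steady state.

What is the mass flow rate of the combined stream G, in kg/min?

N2 enters only via J and leaves only via the purge: 608.9×0.114 = 0.248×(N2 in M), and the recovery unit passes all N2, so N2 in G = N2 in M = 279.9 kg/min.
monomer in G: m_A = 608.9×0.886 + (1−0.248)·(1−0.874)·m_A, so m_A = 539.49/0.9052 = 595.95 kg/min.
G = 595.95 + 279.9 = 875.85 kg/min.

875.9 kg/min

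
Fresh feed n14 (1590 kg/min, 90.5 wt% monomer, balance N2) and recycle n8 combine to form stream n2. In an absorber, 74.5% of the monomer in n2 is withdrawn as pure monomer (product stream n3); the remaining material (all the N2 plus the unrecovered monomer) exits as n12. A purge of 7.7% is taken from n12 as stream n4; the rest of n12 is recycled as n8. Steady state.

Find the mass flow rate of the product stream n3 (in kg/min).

1402 kg/min

monomer in n2: m_A = 1590×0.905 + (1−0.077)·(1−0.745)·m_A, so m_A = 1439/0.7646 = 1881.9 kg/min.
Product n3 = 0.745×1881.9 = 1402 kg/min.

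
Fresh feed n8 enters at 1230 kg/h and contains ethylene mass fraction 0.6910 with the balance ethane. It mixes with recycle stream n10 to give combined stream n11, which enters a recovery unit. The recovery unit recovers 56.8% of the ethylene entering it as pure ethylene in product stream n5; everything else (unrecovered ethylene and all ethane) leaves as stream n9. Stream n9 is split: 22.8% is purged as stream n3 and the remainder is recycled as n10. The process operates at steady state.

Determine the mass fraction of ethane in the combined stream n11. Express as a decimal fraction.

ethane enters only via n8 and leaves only via the purge: 1230×0.309 = 0.228×(ethane in n9), and the recovery unit passes all ethane, so ethane in n11 = ethane in n9 = 1667 kg/h.
ethylene in n11: m_A = 1230×0.691 + (1−0.228)·(1−0.568)·m_A, so m_A = 849.93/0.6665 = 1275.2 kg/h.
n11 = 1275.2 + 1667 = 2942.2 kg/h.
ethane fraction in n11 = 1667/2942.2 = 0.5666.

0.5666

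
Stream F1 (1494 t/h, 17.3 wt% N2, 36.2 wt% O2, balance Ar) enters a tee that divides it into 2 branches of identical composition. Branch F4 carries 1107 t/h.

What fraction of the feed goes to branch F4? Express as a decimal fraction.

Fraction to F4 = 1107/1494 = 0.7410.

0.741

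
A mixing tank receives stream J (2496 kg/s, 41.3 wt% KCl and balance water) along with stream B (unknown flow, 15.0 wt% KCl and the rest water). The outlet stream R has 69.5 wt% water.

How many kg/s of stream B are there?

Let B be the unknown flow. Total out = 2496 + B.
water balance: 1465.2 + 0.850·B = 0.695·(2496 + B)
(0.850 − 0.695)·B = 0.695×2496 − 1465.2 = 269.57
B = 269.57 / 0.155 = 1739.1 kg/s

1739 kg/s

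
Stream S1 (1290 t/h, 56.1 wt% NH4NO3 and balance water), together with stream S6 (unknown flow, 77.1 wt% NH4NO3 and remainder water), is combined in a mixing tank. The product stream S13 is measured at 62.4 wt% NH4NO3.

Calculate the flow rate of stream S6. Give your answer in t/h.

Let S6 be the unknown flow. Total out = 1290 + S6.
NH4NO3 balance: 723.69 + 0.771·S6 = 0.624·(1290 + S6)
(0.771 − 0.624)·S6 = 0.624×1290 − 723.69 = 81.27
S6 = 81.27 / 0.147 = 552.86 t/h

552.9 t/h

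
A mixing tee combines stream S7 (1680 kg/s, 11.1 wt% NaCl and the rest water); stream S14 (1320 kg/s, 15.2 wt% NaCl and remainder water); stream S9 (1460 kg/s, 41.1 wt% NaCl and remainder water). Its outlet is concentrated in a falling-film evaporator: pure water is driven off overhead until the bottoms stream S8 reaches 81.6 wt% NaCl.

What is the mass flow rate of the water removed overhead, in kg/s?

3250 kg/s

NaCl entering = 1680×0.111 + 1320×0.152 + 1460×0.411 = 987.18 kg/s.
All NaCl reports to S8, so S8 = 987.18/0.816 = 1209.8 kg/s.
Total feed = 4460 kg/s; overhead = 4460 − 1209.8 = 3250.2 kg/s.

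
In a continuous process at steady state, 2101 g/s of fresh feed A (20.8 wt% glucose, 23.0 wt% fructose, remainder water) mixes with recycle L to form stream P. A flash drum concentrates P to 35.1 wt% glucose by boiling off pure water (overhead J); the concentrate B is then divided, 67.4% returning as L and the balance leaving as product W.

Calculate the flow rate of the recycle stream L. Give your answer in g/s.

Overall glucose balance (none leaves overhead): glucose in fresh feed = glucose in product, i.e. 2101×0.208 = (1−0.674)·B·0.351.
B = 437.01/(0.351×0.326) = 3819.1 g/s.
Recycle L = 0.674×3819.1 = 2574.1 g/s.

2574 g/s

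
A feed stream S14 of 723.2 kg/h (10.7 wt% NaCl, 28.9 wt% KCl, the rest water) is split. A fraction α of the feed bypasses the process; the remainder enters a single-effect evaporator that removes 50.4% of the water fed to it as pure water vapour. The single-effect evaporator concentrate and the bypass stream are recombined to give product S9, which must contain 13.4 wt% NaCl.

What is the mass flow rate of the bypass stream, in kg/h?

All 723.2×0.107 = 77.382 kg/h of NaCl reaches S9, so S9 = 77.382/0.134 = 577.48 kg/h and vapour = 145.72 kg/h.
The evaporator receives (1−α)·723.2 of feed at 0.604 water and removes 0.504 of that water:
0.504×0.604×(1−α)×723.2 = 145.72
(1−α) = 145.72/220.15 = 0.6619;  α = 0.3381.
Bypass flow = 0.3381×723.2 = 244.51 kg/h.

244.5 kg/h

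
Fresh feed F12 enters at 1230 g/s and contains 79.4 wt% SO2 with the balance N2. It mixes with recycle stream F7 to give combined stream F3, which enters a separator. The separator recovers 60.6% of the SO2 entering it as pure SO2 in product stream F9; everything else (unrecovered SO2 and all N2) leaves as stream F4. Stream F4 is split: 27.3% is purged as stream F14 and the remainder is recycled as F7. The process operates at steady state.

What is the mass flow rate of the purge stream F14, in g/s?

N2 enters only via F12 and leaves only via the purge: 1230×0.206 = 0.273×(N2 in F4), and the separator passes all N2, so N2 in F3 = N2 in F4 = 928.13 g/s.
SO2 in F3: m_A = 1230×0.794 + (1−0.273)·(1−0.606)·m_A, so m_A = 976.62/0.7136 = 1368.7 g/s.
F4 = (1−0.606)×1368.7 + 928.13 = 1467.4 g/s.
Purge F14 = 0.273×1467.4 = 400.6 g/s.

400.6 g/s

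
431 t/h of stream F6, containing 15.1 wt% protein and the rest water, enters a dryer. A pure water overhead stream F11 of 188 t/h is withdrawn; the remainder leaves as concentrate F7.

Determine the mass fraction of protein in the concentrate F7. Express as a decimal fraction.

protein is not removed: 431×0.151 = 65.081 t/h of protein enters F7.
Concentrate = 431 − 188 = 243 t/h.
Mass fraction = 65.081/243 = 0.268.

0.268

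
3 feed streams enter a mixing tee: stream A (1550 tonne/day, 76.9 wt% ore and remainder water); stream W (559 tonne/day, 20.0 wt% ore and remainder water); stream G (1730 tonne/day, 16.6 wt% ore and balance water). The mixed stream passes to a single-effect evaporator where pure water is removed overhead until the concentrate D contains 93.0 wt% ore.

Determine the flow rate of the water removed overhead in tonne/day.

2128 tonne/day

ore entering = 1550×0.769 + 559×0.200 + 1730×0.166 = 1590.9 tonne/day.
All ore reports to D, so D = 1590.9/0.930 = 1710.7 tonne/day.
Total feed = 3839 tonne/day; overhead = 3839 − 1710.7 = 2128.3 tonne/day.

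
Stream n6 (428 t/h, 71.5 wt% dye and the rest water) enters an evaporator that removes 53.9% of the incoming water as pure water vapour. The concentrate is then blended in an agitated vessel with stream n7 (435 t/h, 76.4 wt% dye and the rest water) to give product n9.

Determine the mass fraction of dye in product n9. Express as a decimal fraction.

0.801

Vapour removed = 0.539×0.285×428 = 65.747 t/h; concentrate = 362.25 t/h.
dye reaching the mixer = 306.02 (from concentrate) + 435×0.764 = 638.36 t/h.
Product flow = 362.25 + 435 = 797.25 t/h; dye fraction = 0.801.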